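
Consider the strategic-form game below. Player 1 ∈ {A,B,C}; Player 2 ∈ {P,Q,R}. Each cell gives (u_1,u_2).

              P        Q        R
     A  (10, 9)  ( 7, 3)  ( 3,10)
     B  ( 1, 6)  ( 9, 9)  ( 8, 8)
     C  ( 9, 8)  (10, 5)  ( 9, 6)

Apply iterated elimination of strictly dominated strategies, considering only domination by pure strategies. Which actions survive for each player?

IESDS → P1:{A,C} P2:{P,R}

P1 drop B (C beats it: P:9>1 Q:10>9 R:9>8)
P2 drop Q (P beats it: A:9>3 C:8>5)
P1→{A,C} P2→{P,R}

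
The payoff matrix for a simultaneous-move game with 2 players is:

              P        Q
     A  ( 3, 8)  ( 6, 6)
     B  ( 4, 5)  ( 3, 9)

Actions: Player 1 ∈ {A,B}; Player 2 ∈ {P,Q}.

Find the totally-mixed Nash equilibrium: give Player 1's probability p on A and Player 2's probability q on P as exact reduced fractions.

P1 indiff ⇒ q·3+(1-q)·6 = q·4+(1-q)·3 ⇒ q(-1) = (1-q)(-3) ⇒ q = 3/4
P2 indiff ⇒ p·8+(1-p)·5 = p·6+(1-p)·9 ⇒ p(2) = (1-p)(4) ⇒ p = 2/3

(p,q) = (2/3, 3/4)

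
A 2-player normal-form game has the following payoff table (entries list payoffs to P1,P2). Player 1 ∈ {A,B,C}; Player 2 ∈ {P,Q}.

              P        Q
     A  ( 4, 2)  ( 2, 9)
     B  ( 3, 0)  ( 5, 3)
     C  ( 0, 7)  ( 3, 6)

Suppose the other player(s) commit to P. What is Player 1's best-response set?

u_1(A vs P) = 4
u_1(B vs P) = 3
u_1(C vs P) = 0
max payoff 4 at {A}

BR_1 = {A}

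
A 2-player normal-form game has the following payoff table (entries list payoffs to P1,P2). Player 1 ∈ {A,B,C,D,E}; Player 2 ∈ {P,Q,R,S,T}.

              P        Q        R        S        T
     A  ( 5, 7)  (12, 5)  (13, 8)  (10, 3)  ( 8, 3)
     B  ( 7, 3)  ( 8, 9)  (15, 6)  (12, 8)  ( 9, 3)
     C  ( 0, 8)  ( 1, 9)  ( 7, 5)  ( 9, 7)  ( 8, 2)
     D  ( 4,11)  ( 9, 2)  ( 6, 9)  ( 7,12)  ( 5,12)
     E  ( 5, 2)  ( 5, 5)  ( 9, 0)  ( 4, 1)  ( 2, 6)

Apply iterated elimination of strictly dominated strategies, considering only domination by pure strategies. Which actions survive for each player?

Remaining: P1:{A,B} P2:{Q,R}

P1 drop C (B beats it: P:7>0 Q:8>1 R:15>7 S:12>9 T:9>8)
P1 drop D (A beats it: P:5>4 Q:12>9 R:13>6 S:10>7 T:8>5)
P1 drop E (B beats it: P:7>5 Q:8>5 R:15>9 S:12>4 T:9>2)
P2 drop P (R beats it: A:8>7 B:6>3)
P2 drop S (Q beats it: A:5>3 B:9>8)
P2 drop T (Q beats it: A:5>3 B:9>3)
P1→{A,B} P2→{Q,R}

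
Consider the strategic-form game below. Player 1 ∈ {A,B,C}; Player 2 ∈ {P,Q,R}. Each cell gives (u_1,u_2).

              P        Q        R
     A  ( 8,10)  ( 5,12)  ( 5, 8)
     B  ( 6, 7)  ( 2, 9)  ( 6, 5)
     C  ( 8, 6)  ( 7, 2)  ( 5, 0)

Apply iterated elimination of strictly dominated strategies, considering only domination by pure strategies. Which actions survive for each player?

P2 drop R (P beats it: A:10>8 B:7>5 C:6>0)
P1 drop B (A beats it: P:8>6 Q:5>2)
P1→{A,C} P2→{P,Q}

Remaining: P1:{A,C} P2:{P,Q}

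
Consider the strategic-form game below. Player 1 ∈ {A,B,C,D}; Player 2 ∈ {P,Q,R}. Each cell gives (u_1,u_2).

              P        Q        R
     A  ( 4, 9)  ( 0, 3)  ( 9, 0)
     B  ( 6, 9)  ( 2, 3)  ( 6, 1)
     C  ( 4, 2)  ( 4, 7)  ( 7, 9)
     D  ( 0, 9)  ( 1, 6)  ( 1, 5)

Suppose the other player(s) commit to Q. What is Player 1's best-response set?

u_1(A vs Q) = 0
u_1(B vs Q) = 2
u_1(C vs Q) = 4
u_1(D vs Q) = 1
max payoff 4 at {C}

argmax u_1 = {C}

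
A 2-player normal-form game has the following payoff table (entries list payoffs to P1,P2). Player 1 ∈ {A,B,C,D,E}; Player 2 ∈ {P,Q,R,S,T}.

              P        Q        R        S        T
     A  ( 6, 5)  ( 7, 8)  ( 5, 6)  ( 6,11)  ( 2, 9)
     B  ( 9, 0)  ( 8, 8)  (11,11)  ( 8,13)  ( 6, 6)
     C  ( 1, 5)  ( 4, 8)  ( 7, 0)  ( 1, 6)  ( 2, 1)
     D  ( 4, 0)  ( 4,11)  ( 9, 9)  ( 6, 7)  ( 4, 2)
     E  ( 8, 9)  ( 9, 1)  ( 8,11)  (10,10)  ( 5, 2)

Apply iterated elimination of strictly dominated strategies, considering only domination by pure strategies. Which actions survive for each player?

IESDS → P1:{B,E} P2:{R,S}

P1 drop A (B beats it: P:9>6 Q:8>7 R:11>5 S:8>6 T:6>2)
P1 drop C (B beats it: P:9>1 Q:8>4 R:11>7 S:8>1 T:6>2)
P1 drop D (B beats it: P:9>4 Q:8>4 R:11>9 S:8>6 T:6>4)
P2 drop P (R beats it: B:11>0 E:11>9)
P2 drop Q (R beats it: B:11>8 E:11>1)
P2 drop T (R beats it: B:11>6 E:11>2)
P1→{B,E} P2→{R,S}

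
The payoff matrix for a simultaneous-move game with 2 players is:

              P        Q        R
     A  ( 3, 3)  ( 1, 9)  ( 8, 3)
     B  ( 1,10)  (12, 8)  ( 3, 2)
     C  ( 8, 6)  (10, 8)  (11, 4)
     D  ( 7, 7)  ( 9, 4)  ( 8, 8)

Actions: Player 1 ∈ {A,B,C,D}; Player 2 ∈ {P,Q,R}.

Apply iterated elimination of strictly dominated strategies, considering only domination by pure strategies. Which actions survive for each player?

Survivors P1:{B,C} P2:{P,Q}

P1 drop A (C beats it: P:8>3 Q:10>1 R:11>8)
P1 drop D (C beats it: P:8>7 Q:10>9 R:11>8)
P2 drop R (P beats it: B:10>2 C:6>4)
P1→{B,C} P2→{P,Q}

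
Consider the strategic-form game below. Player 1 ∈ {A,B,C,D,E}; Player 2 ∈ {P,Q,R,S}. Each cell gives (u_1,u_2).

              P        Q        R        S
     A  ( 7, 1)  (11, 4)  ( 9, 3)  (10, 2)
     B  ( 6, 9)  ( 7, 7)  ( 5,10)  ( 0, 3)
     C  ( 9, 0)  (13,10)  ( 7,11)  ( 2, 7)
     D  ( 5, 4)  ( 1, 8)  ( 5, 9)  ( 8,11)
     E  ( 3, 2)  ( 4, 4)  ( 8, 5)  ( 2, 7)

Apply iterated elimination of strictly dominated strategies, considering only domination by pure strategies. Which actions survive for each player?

Survivors P1:{A,C} P2:{Q,R}

P1 drop B (A beats it: P:7>6 Q:11>7 R:9>5 S:10>0)
P1 drop D (A beats it: P:7>5 Q:11>1 R:9>5 S:10>8)
P1 drop E (A beats it: P:7>3 Q:11>4 R:9>8 S:10>2)
P2 drop P (Q beats it: A:4>1 C:10>0)
P2 drop S (Q beats it: A:4>2 C:10>7)
P1→{A,C} P2→{Q,R}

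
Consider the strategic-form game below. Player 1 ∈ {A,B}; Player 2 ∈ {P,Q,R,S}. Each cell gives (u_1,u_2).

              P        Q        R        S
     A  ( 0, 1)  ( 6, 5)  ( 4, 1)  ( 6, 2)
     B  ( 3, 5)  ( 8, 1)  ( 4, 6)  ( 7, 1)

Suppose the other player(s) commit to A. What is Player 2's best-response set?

u_2(P vs A) = 1
u_2(Q vs A) = 5
u_2(R vs A) = 1
u_2(S vs A) = 2
max payoff 5 at {Q}

BR_2 = {Q}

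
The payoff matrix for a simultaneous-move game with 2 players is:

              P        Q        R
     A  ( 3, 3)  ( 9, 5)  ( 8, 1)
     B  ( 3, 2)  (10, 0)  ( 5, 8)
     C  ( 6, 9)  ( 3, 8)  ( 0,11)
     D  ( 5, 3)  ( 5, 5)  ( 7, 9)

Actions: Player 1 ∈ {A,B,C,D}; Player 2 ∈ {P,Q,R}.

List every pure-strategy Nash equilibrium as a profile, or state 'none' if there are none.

(A,P): not NE [P1→C gives 6>3; P2→Q gives 5>3]
(A,Q): not NE [P1→B gives 10>9]
(A,R): not NE [P2→Q gives 5>1]
(B,P): not NE [P1→C gives 6>3; P2→R gives 8>2]
(B,Q): not NE [P2→R gives 8>0]
(B,R): not NE [P1→A gives 8>5]
(C,P): not NE [P2→R gives 11>9]
(C,Q): not NE [P1→B gives 10>3; P2→R gives 11>8]
(C,R): not NE [P1→A gives 8>0]
(D,P): not NE [P1→C gives 6>5; P2→R gives 9>3]
(D,Q): not NE [P1→B gives 10>5; P2→R gives 9>5]
(D,R): not NE [P1→A gives 8>7]

PSNE: ∅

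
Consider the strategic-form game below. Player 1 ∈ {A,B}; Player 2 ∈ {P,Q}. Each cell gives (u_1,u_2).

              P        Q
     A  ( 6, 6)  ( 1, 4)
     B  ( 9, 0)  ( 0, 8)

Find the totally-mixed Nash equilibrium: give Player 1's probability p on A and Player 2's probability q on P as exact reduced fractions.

(p,q) = (4/5, 1/4)

P1 indiff ⇒ q·6+(1-q)·1 = q·9+(1-q)·0 ⇒ q(-3) = (1-q)(-1) ⇒ q = 1/4
P2 indiff ⇒ p·6+(1-p)·0 = p·4+(1-p)·8 ⇒ p(2) = (1-p)(8) ⇒ p = 4/5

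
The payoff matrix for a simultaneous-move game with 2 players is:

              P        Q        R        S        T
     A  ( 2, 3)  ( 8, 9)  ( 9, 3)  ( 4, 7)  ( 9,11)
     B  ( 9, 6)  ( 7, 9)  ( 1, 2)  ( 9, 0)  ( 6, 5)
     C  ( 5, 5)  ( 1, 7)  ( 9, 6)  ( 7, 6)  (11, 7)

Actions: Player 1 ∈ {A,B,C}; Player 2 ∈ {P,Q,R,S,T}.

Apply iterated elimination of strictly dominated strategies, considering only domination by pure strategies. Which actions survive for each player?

IESDS → P1:{A,C} P2:{Q,T}

P2 drop P (Q beats it: A:9>3 B:9>6 C:7>5)
P2 drop R (Q beats it: A:9>3 B:9>2 C:7>6)
P2 drop S (Q beats it: A:9>7 B:9>0 C:7>6)
P1 drop B (A beats it: Q:8>7 T:9>6)
P1→{A,C} P2→{Q,T}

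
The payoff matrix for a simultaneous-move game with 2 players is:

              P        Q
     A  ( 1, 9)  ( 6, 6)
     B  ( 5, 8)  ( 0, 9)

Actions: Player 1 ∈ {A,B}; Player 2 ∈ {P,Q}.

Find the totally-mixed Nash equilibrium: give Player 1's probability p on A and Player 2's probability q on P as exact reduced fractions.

P1 indiff ⇒ q·1+(1-q)·6 = q·5+(1-q)·0 ⇒ q(-4) = (1-q)(-6) ⇒ q = 3/5
P2 indiff ⇒ p·9+(1-p)·8 = p·6+(1-p)·9 ⇒ p(3) = (1-p)(1) ⇒ p = 1/4

p=1/4, q=3/5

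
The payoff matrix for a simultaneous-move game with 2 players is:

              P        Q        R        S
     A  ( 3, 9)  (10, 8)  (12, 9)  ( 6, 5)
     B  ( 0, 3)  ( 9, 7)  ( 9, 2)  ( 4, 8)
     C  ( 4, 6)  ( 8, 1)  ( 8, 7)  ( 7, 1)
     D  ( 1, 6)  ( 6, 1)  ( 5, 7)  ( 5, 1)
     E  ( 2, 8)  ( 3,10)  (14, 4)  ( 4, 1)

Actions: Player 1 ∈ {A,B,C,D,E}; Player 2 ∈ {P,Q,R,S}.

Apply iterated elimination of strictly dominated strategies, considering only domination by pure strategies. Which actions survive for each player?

Survivors P1:{A,C,E} P2:{P,Q,R}

P1 drop B (A beats it: P:3>0 Q:10>9 R:12>9 S:6>4)
P1 drop D (A beats it: P:3>1 Q:10>6 R:12>5 S:6>5)
P2 drop S (P beats it: A:9>5 C:6>1 E:8>1)
P1→{A,C,E} P2→{P,Q,R}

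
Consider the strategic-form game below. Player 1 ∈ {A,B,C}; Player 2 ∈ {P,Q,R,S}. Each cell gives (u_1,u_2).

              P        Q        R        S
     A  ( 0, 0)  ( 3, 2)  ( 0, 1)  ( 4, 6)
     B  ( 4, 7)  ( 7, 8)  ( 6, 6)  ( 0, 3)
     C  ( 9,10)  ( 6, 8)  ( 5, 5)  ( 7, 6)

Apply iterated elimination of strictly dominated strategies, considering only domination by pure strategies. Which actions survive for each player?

Survivors P1:{B,C} P2:{P,Q}

P1 drop A (C beats it: P:9>0 Q:6>3 R:5>0 S:7>4)
P2 drop R (P beats it: B:7>6 C:10>5)
P2 drop S (P beats it: B:7>3 C:10>6)
P1→{B,C} P2→{P,Q}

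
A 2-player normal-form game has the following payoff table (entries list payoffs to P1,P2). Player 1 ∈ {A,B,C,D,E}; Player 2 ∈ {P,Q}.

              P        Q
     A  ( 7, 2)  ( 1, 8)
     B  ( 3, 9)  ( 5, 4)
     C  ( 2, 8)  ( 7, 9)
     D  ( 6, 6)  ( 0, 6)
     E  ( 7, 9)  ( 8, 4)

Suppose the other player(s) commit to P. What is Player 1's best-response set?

u_1(A vs P) = 7
u_1(B vs P) = 3
u_1(C vs P) = 2
u_1(D vs P) = 6
u_1(E vs P) = 7
max payoff 7 at {A,E}

P1 best: {A,E}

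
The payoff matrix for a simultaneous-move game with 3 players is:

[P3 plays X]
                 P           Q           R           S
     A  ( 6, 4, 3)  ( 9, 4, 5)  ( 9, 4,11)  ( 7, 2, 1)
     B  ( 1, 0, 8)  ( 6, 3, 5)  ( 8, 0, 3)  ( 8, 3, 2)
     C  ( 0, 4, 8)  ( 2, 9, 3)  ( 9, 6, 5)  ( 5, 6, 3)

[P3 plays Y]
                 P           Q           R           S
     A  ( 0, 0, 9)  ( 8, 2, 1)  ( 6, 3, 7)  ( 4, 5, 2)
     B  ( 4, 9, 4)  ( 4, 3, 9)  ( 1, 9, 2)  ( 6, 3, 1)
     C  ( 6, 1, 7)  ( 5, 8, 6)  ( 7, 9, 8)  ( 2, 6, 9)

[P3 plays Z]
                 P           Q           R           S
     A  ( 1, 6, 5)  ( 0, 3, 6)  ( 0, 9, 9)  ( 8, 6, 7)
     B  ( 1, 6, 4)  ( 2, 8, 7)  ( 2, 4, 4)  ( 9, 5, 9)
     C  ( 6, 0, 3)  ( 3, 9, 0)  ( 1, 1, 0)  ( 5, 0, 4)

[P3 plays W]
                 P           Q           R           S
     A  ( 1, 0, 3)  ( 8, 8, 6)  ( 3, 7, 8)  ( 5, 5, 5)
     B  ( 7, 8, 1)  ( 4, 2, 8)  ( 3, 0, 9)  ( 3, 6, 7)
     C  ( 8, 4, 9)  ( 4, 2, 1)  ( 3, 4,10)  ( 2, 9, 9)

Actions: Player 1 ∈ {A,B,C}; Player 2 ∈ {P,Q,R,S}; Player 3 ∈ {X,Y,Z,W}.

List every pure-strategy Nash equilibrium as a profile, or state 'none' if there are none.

(A,P,X): not NE [P3→Y gives 9>3]
(A,P,Y): not NE [P1→C gives 6>0; P2→S gives 5>0]
(A,P,Z): not NE [P1→C gives 6>1; P2→R gives 9>6; P3→Y gives 9>5]
(A,P,W): not NE [P1→C gives 8>1; P2→Q gives 8>0; P3→Y gives 9>3]
(A,Q,X): not NE [P3→W gives 6>5]
(A,Q,Y): not NE [P2→S gives 5>2; P3→W gives 6>1]
(A,Q,Z): not NE [P1→C gives 3>0; P2→R gives 9>3]
(A,Q,W): NE
(A,R,X): NE
(A,R,Y): not NE [P1→C gives 7>6; P2→S gives 5>3; P3→X gives 11>7]
(A,R,Z): not NE [P1→B gives 2>0; P3→X gives 11>9]
(A,R,W): not NE [P2→Q gives 8>7; P3→X gives 11>8]
(A,S,X): not NE [P1→B gives 8>7; P2→R gives 4>2; P3→Z gives 7>1]
(A,S,Y): not NE [P1→B gives 6>4; P3→Z gives 7>2]
(A,S,Z): not NE [P1→B gives 9>8; P2→R gives 9>6]
(A,S,W): not NE [P2→Q gives 8>5; P3→Z gives 7>5]
(B,P,X): not NE [P1→A gives 6>1; P2→S gives 3>0]
(B,P,Y): not NE [P1→C gives 6>4; P3→X gives 8>4]
(B,P,Z): not NE [P1→C gives 6>1; P2→Q gives 8>6; P3→X gives 8>4]
(B,P,W): not NE [P1→C gives 8>7; P3→X gives 8>1]
(B,Q,X): not NE [P1→A gives 9>6; P3→Y gives 9>5]
(B,Q,Y): not NE [P1→A gives 8>4; P2→R gives 9>3]
(B,Q,Z): not NE [P1→C gives 3>2; P3→Y gives 9>7]
(B,Q,W): not NE [P1→A gives 8>4; P2→P gives 8>2; P3→Y gives 9>8]
(B,R,X): not NE [P1→C gives 9>8; P2→S gives 3>0; P3→W gives 9>3]
(B,R,Y): not NE [P1→C gives 7>1; P3→W gives 9>2]
(B,R,Z): not NE [P2→Q gives 8>4; P3→W gives 9>4]
(B,R,W): not NE [P2→P gives 8>0]
(B,S,X): not NE [P3→Z gives 9>2]
(B,S,Y): not NE [P2→R gives 9>3; P3→Z gives 9>1]
(B,S,Z): not NE [P2→Q gives 8>5]
(B,S,W): not NE [P1→A gives 5>3; P2→P gives 8>6; P3→Z gives 9>7]
(C,P,X): not NE [P1→A gives 6>0; P2→Q gives 9>4; P3→W gives 9>8]
(C,P,Y): not NE [P2→R gives 9>1; P3→W gives 9>7]
(C,P,Z): not NE [P2→Q gives 9>0; P3→W gives 9>3]
(C,P,W): not NE [P2→S gives 9>4]
(C,Q,X): not NE [P1→A gives 9>2; P3→Y gives 6>3]
(C,Q,Y): not NE [P1→A gives 8>5; P2→R gives 9>8]
(C,Q,Z): not NE [P3→Y gives 6>0]
(C,Q,W): not NE [P1→A gives 8>4; P2→S gives 9>2; P3→Y gives 6>1]
(C,R,X): not NE [P2→Q gives 9>6; P3→W gives 10>5]
(C,R,Y): not NE [P3→W gives 10>8]
(C,R,Z): not NE [P1→B gives 2>1; P2→Q gives 9>1; P3→W gives 10>0]
(C,R,W): not NE [P2→S gives 9>4]
(C,S,X): not NE [P1→B gives 8>5; P2→Q gives 9>6; P3→W gives 9>3]
(C,S,Y): not NE [P1→B gives 6>2; P2→R gives 9>6]
(C,S,Z): not NE [P1→B gives 9>5; P2→Q gives 9>0; P3→W gives 9>4]
(C,S,W): not NE [P1→A gives 5>2]

PSNE = {(A,Q,W), (A,R,X)}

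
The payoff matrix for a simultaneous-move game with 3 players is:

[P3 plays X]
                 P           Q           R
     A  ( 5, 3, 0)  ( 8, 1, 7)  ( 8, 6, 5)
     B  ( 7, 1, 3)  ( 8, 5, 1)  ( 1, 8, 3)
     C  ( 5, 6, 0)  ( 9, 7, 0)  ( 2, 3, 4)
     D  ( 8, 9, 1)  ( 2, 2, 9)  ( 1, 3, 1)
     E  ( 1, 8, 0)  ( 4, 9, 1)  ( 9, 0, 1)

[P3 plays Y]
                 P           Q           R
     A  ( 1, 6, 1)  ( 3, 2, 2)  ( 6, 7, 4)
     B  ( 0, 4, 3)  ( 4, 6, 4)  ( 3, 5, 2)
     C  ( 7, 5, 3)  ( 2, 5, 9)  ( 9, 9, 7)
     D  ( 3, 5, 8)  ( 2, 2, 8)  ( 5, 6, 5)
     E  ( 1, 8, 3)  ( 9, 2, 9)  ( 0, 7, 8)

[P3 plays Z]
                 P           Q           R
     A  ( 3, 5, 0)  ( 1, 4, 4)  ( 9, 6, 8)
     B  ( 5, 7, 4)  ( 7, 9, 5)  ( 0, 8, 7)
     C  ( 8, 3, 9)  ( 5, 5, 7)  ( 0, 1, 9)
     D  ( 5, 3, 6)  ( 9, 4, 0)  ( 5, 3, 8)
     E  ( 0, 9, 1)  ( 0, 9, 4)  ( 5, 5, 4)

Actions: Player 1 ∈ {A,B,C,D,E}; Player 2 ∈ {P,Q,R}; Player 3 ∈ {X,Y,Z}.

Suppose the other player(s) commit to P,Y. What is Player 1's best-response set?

u_1(A vs P,Y) = 1
u_1(B vs P,Y) = 0
u_1(C vs P,Y) = 7
u_1(D vs P,Y) = 3
u_1(E vs P,Y) = 1
max payoff 7 at {C}

argmax u_1 = {C}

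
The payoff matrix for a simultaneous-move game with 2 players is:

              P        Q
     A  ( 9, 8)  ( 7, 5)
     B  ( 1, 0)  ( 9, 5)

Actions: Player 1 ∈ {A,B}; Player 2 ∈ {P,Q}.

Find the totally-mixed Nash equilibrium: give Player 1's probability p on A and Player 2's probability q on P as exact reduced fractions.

P1 indiff ⇒ q·9+(1-q)·7 = q·1+(1-q)·9 ⇒ q(8) = (1-q)(2) ⇒ q = 1/5
P2 indiff ⇒ p·8+(1-p)·0 = p·5+(1-p)·5 ⇒ p(3) = (1-p)(5) ⇒ p = 5/8

P1 mixes 5/8 on A; P2 mixes 1/5 on P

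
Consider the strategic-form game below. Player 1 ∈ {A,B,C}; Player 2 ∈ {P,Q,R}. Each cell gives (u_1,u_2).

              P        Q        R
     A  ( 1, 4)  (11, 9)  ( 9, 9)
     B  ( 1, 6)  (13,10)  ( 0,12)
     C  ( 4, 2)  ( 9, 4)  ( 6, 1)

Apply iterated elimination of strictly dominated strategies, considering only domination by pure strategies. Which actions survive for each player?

Survivors P1:{A,B} P2:{Q,R}

P2 drop P (Q beats it: A:9>4 B:10>6 C:4>2)
P1 drop C (A beats it: Q:11>9 R:9>6)
P1→{A,B} P2→{Q,R}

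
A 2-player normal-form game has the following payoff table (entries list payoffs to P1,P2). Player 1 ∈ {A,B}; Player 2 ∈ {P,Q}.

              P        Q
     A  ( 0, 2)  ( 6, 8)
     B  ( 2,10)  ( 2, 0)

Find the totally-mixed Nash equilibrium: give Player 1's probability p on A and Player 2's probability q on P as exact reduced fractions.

(p,q) = (5/8, 2/3)

P1 indiff ⇒ q·0+(1-q)·6 = q·2+(1-q)·2 ⇒ q(-2) = (1-q)(-4) ⇒ q = 2/3
P2 indiff ⇒ p·2+(1-p)·10 = p·8+(1-p)·0 ⇒ p(-6) = (1-p)(-10) ⇒ p = 5/8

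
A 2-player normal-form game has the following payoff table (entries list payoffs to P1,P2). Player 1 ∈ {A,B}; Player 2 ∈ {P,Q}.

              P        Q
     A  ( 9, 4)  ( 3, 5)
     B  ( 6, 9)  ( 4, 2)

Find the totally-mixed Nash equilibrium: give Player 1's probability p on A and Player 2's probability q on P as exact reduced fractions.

p=7/8, q=1/4

P1 indiff ⇒ q·9+(1-q)·3 = q·6+(1-q)·4 ⇒ q(3) = (1-q)(1) ⇒ q = 1/4
P2 indiff ⇒ p·4+(1-p)·9 = p·5+(1-p)·2 ⇒ p(-1) = (1-p)(-7) ⇒ p = 7/8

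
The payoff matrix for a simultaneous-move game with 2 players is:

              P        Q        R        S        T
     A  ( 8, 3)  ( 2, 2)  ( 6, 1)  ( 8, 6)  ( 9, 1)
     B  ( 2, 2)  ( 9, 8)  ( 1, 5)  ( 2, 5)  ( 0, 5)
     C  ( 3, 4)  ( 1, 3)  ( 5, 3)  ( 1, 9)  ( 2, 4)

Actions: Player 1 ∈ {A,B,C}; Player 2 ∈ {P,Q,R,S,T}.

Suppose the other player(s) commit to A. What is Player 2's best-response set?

u_2(P vs A) = 3
u_2(Q vs A) = 2
u_2(R vs A) = 1
u_2(S vs A) = 6
u_2(T vs A) = 1
max payoff 6 at {S}

BR_2 = {S}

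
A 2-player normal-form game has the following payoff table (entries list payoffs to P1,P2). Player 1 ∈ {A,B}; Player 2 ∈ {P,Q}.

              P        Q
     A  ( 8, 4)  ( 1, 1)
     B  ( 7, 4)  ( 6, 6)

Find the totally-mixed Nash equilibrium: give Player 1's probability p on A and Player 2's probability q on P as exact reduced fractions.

P1 indiff ⇒ q·8+(1-q)·1 = q·7+(1-q)·6 ⇒ q(1) = (1-q)(5) ⇒ q = 5/6
P2 indiff ⇒ p·4+(1-p)·4 = p·1+(1-p)·6 ⇒ p(3) = (1-p)(2) ⇒ p = 2/5

(p,q) = (2/5, 5/6)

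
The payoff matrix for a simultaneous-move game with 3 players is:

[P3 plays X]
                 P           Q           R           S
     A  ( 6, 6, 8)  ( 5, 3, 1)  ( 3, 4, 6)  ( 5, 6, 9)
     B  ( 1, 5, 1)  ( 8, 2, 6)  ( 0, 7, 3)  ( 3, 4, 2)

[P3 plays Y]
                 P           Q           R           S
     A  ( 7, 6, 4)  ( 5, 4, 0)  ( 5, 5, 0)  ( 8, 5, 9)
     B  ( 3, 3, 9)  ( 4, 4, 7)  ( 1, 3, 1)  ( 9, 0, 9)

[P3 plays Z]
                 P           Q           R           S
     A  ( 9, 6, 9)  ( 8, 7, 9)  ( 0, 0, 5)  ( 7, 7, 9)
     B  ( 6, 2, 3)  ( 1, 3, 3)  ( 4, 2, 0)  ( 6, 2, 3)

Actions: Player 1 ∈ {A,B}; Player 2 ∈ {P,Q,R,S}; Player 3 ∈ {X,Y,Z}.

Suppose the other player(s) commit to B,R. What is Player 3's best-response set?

argmax u_3 = {X}

u_3(X vs B,R) = 3
u_3(Y vs B,R) = 1
u_3(Z vs B,R) = 0
max payoff 3 at {X}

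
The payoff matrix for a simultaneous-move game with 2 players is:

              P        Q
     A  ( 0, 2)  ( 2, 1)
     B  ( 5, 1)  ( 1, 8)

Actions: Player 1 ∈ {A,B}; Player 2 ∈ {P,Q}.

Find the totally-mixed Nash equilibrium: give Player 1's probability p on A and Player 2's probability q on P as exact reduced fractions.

P1 indiff ⇒ q·0+(1-q)·2 = q·5+(1-q)·1 ⇒ q(-5) = (1-q)(-1) ⇒ q = 1/6
P2 indiff ⇒ p·2+(1-p)·1 = p·1+(1-p)·8 ⇒ p(1) = (1-p)(7) ⇒ p = 7/8

P1 mixes 7/8 on A; P2 mixes 1/6 on P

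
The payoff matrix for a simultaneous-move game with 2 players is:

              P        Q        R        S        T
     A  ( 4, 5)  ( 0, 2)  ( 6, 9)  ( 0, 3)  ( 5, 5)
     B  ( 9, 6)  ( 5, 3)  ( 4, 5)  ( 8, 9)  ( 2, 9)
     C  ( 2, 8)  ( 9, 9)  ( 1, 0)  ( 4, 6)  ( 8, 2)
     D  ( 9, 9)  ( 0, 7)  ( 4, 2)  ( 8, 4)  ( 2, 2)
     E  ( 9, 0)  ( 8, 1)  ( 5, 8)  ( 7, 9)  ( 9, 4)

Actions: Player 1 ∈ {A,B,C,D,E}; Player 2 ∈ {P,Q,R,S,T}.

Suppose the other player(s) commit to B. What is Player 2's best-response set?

P2 best: {S,T}

u_2(P vs B) = 6
u_2(Q vs B) = 3
u_2(R vs B) = 5
u_2(S vs B) = 9
u_2(T vs B) = 9
max payoff 9 at {S,T}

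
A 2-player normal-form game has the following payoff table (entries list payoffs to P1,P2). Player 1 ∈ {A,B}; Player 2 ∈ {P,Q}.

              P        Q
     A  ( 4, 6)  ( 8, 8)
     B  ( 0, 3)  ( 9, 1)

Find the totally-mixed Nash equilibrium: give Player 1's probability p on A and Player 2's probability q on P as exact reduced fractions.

(p,q) = (1/2, 1/5)

P1 indiff ⇒ q·4+(1-q)·8 = q·0+(1-q)·9 ⇒ q(4) = (1-q)(1) ⇒ q = 1/5
P2 indiff ⇒ p·6+(1-p)·3 = p·8+(1-p)·1 ⇒ p(-2) = (1-p)(-2) ⇒ p = 1/2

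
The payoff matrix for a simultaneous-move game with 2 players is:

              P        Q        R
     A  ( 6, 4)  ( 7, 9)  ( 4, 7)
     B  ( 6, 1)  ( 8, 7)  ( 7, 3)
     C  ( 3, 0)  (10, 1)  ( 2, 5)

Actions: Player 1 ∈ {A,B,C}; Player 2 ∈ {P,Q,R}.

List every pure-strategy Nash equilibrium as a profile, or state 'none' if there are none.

(A,P): not NE [P2→Q gives 9>4]
(A,Q): not NE [P1→C gives 10>7]
(A,R): not NE [P1→B gives 7>4; P2→Q gives 9>7]
(B,P): not NE [P2→Q gives 7>1]
(B,Q): not NE [P1→C gives 10>8]
(B,R): not NE [P2→Q gives 7>3]
(C,P): not NE [P1→B gives 6>3; P2→R gives 5>0]
(C,Q): not NE [P2→R gives 5>1]
(C,R): not NE [P1→B gives 7>2]

Equilibria: none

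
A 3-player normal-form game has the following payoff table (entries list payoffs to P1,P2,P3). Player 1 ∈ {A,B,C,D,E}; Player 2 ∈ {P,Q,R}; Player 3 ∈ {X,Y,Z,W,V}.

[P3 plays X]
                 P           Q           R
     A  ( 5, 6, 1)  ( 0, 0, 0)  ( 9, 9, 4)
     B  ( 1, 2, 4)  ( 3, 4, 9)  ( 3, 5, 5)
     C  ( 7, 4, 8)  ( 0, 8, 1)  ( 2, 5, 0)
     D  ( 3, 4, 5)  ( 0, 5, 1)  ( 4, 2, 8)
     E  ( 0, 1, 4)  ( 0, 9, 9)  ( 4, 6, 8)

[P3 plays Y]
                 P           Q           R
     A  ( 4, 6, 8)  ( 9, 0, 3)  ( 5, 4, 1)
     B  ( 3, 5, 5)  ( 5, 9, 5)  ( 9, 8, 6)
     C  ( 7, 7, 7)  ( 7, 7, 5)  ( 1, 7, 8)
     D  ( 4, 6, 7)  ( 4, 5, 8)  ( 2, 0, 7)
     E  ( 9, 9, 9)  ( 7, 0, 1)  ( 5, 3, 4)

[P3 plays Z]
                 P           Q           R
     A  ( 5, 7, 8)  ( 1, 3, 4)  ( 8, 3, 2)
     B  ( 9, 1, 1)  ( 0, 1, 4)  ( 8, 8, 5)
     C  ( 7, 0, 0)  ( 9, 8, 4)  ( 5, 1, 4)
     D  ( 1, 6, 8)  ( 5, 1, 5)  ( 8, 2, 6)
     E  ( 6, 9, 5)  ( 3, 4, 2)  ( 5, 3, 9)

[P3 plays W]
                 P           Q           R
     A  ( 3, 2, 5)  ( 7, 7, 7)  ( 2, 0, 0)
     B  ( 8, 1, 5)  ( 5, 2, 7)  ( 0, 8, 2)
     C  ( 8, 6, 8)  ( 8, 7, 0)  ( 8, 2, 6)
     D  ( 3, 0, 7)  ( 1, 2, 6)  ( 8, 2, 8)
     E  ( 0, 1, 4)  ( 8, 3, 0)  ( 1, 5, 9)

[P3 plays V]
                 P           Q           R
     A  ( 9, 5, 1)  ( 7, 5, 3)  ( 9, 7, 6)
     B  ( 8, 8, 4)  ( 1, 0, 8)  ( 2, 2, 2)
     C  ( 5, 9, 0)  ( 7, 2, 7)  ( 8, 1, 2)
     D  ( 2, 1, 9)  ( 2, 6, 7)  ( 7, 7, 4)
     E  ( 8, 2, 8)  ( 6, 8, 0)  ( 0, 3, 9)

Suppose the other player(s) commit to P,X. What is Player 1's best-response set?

argmax u_1 = {C}

u_1(A vs P,X) = 5
u_1(B vs P,X) = 1
u_1(C vs P,X) = 7
u_1(D vs P,X) = 3
u_1(E vs P,X) = 0
max payoff 7 at {C}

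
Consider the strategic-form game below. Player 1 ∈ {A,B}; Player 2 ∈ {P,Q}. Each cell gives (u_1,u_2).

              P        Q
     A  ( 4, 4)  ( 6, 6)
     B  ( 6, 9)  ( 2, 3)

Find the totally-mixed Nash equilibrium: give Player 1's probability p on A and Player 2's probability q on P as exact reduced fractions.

P1 indiff ⇒ q·4+(1-q)·6 = q·6+(1-q)·2 ⇒ q(-2) = (1-q)(-4) ⇒ q = 2/3
P2 indiff ⇒ p·4+(1-p)·9 = p·6+(1-p)·3 ⇒ p(-2) = (1-p)(-6) ⇒ p = 3/4

(p,q) = (3/4, 2/3)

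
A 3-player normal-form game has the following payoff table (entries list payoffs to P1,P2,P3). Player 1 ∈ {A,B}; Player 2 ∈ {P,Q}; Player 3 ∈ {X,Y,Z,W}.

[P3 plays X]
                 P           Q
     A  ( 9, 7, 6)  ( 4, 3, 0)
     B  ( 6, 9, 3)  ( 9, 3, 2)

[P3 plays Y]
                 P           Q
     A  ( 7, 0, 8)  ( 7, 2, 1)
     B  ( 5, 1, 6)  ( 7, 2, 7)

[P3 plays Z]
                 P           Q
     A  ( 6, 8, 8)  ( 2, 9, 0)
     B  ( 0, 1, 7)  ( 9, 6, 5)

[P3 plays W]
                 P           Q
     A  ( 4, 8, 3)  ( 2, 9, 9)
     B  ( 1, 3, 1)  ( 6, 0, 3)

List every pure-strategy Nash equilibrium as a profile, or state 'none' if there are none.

(A,P,X): not NE [P3→Z gives 8>6]
(A,P,Y): not NE [P2→Q gives 2>0]
(A,P,Z): not NE [P2→Q gives 9>8]
(A,P,W): not NE [P2→Q gives 9>8; P3→Z gives 8>3]
(A,Q,X): not NE [P1→B gives 9>4; P2→P gives 7>3; P3→W gives 9>0]
(A,Q,Y): not NE [P3→W gives 9>1]
(A,Q,Z): not NE [P1→B gives 9>2; P3→W gives 9>0]
(A,Q,W): not NE [P1→B gives 6>2]
(B,P,X): not NE [P1→A gives 9>6; P3→Z gives 7>3]
(B,P,Y): not NE [P1→A gives 7>5; P2→Q gives 2>1; P3→Z gives 7>6]
(B,P,Z): not NE [P1→A gives 6>0; P2→Q gives 6>1]
(B,P,W): not NE [P1→A gives 4>1; P3→Z gives 7>1]
(B,Q,X): not NE [P2→P gives 9>3; P3→Y gives 7>2]
(B,Q,Y): NE
(B,Q,Z): not NE [P3→Y gives 7>5]
(B,Q,W): not NE [P2→P gives 3>0; P3→Y gives 7>3]

Nash profiles: (B,Q,Y)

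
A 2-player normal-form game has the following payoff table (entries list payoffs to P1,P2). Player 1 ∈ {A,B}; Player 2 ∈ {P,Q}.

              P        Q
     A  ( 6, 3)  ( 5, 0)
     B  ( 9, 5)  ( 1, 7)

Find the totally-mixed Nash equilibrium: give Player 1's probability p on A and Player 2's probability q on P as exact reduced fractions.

P1 indiff ⇒ q·6+(1-q)·5 = q·9+(1-q)·1 ⇒ q(-3) = (1-q)(-4) ⇒ q = 4/7
P2 indiff ⇒ p·3+(1-p)·5 = p·0+(1-p)·7 ⇒ p(3) = (1-p)(2) ⇒ p = 2/5

(p,q) = (2/5, 4/7)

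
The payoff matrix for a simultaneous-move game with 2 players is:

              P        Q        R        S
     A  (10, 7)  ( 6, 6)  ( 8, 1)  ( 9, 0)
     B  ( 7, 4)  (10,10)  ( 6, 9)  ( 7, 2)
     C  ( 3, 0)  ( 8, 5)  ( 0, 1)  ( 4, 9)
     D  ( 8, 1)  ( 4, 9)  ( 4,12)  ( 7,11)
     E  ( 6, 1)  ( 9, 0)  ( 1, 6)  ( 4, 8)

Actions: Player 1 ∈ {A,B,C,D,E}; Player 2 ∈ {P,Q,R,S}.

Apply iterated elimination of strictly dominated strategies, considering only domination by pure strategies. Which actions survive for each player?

IESDS → P1:{A,B} P2:{P,Q}

P1 drop C (B beats it: P:7>3 Q:10>8 R:6>0 S:7>4)
P1 drop D (A beats it: P:10>8 Q:6>4 R:8>4 S:9>7)
P1 drop E (B beats it: P:7>6 Q:10>9 R:6>1 S:7>4)
P2 drop R (Q beats it: A:6>1 B:10>9)
P2 drop S (P beats it: A:7>0 B:4>2)
P1→{A,B} P2→{P,Q}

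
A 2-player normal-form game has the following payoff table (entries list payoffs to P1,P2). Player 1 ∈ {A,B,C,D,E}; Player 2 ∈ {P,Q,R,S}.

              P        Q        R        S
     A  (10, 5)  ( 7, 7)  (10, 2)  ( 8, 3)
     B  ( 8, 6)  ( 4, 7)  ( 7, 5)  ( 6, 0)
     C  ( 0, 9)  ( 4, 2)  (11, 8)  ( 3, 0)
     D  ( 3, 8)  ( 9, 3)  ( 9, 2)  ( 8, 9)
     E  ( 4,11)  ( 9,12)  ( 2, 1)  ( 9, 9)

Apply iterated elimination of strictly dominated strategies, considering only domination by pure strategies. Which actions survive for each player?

Survivors P1:{A,D,E} P2:{P,Q,S}

P1 drop B (A beats it: P:10>8 Q:7>4 R:10>7 S:8>6)
P2 drop R (P beats it: A:5>2 C:9>8 D:8>2 E:11>1)
P1 drop C (A beats it: P:10>0 Q:7>4 S:8>3)
P1→{A,D,E} P2→{P,Q,S}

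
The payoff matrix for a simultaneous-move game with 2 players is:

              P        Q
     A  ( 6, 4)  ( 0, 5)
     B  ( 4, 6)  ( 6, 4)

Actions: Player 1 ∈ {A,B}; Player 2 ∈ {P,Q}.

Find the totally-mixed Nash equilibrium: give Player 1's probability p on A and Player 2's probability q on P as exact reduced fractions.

P1 indiff ⇒ q·6+(1-q)·0 = q·4+(1-q)·6 ⇒ q(2) = (1-q)(6) ⇒ q = 3/4
P2 indiff ⇒ p·4+(1-p)·6 = p·5+(1-p)·4 ⇒ p(-1) = (1-p)(-2) ⇒ p = 2/3

P1 mixes 2/3 on A; P2 mixes 3/4 on P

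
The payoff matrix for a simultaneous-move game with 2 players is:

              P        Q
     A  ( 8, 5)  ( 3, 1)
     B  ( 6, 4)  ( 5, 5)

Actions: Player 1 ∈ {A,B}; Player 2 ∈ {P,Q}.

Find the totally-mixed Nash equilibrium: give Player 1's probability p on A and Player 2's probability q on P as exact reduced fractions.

p=1/5, q=1/2

P1 indiff ⇒ q·8+(1-q)·3 = q·6+(1-q)·5 ⇒ q(2) = (1-q)(2) ⇒ q = 1/2
P2 indiff ⇒ p·5+(1-p)·4 = p·1+(1-p)·5 ⇒ p(4) = (1-p)(1) ⇒ p = 1/5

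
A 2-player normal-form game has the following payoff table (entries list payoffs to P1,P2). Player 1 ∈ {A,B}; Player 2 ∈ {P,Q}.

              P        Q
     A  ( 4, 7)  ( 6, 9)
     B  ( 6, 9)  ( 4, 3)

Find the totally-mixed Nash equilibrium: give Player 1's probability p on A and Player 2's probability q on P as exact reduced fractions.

p=3/4, q=1/2

P1 indiff ⇒ q·4+(1-q)·6 = q·6+(1-q)·4 ⇒ q(-2) = (1-q)(-2) ⇒ q = 1/2
P2 indiff ⇒ p·7+(1-p)·9 = p·9+(1-p)·3 ⇒ p(-2) = (1-p)(-6) ⇒ p = 3/4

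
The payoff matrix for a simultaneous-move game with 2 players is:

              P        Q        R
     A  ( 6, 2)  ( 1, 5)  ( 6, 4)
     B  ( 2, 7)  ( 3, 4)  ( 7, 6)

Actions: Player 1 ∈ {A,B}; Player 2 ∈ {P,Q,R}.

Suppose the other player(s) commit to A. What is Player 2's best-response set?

u_2(P vs A) = 2
u_2(Q vs A) = 5
u_2(R vs A) = 4
max payoff 5 at {Q}

P2 best: {Q}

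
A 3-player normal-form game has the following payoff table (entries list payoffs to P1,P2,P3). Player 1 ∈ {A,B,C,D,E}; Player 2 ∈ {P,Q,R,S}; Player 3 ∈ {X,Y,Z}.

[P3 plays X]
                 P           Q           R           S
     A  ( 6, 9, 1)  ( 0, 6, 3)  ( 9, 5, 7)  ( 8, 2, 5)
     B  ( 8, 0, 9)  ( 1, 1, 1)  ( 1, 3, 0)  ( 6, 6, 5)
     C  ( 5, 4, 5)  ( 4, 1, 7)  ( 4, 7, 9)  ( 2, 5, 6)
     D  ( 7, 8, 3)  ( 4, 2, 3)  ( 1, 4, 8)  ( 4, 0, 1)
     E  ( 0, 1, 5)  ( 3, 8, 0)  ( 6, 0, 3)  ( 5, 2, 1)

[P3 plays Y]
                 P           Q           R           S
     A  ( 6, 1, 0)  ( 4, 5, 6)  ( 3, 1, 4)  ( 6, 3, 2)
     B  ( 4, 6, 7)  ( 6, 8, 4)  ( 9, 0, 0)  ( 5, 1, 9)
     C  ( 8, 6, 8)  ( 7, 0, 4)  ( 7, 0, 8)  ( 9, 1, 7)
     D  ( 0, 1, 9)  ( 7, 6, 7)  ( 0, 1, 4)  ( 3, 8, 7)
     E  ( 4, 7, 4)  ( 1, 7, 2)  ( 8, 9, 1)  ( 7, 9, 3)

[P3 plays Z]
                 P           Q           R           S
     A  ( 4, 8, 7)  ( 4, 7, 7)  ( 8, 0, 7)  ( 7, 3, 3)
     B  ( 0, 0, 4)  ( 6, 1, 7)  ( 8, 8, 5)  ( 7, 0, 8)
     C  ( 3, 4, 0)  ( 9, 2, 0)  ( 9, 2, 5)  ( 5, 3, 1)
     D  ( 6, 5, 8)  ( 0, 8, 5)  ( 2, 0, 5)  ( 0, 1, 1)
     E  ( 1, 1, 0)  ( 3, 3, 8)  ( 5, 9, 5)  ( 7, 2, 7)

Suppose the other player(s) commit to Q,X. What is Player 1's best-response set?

P1 best: {C,D}

u_1(A vs Q,X) = 0
u_1(B vs Q,X) = 1
u_1(C vs Q,X) = 4
u_1(D vs Q,X) = 4
u_1(E vs Q,X) = 3
max payoff 4 at {C,D}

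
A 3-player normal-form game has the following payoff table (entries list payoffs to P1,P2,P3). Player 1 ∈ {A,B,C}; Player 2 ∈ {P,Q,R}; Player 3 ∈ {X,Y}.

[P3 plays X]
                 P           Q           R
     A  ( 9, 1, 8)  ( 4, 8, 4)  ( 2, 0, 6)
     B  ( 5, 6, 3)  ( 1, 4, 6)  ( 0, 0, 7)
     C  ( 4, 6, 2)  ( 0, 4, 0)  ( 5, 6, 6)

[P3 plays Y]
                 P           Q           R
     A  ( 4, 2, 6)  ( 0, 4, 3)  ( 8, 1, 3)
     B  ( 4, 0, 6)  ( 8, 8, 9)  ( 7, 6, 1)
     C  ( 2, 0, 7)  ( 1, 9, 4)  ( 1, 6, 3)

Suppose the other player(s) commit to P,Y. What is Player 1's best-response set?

u_1(A vs P,Y) = 4
u_1(B vs P,Y) = 4
u_1(C vs P,Y) = 2
max payoff 4 at {A,B}

P1 best: {A,B}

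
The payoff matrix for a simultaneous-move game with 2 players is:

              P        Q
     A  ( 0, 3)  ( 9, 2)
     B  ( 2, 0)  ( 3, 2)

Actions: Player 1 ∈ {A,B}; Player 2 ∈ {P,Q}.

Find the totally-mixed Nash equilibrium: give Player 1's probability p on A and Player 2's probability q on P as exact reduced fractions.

p=2/3, q=3/4

P1 indiff ⇒ q·0+(1-q)·9 = q·2+(1-q)·3 ⇒ q(-2) = (1-q)(-6) ⇒ q = 3/4
P2 indiff ⇒ p·3+(1-p)·0 = p·2+(1-p)·2 ⇒ p(1) = (1-p)(2) ⇒ p = 2/3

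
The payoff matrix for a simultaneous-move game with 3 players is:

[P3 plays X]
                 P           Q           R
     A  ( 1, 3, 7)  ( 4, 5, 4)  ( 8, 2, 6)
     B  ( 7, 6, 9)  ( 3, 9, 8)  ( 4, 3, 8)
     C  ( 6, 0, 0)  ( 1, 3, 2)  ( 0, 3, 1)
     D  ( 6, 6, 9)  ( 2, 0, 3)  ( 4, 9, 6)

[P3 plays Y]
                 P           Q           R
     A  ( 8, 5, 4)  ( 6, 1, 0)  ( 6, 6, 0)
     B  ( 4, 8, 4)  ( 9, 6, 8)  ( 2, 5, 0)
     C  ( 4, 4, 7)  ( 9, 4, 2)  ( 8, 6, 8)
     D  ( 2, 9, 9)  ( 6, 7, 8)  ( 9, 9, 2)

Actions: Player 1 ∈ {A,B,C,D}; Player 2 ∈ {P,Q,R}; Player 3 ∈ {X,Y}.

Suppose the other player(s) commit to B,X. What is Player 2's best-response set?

BR_2 = {Q}

u_2(P vs B,X) = 6
u_2(Q vs B,X) = 9
u_2(R vs B,X) = 3
max payoff 9 at {Q}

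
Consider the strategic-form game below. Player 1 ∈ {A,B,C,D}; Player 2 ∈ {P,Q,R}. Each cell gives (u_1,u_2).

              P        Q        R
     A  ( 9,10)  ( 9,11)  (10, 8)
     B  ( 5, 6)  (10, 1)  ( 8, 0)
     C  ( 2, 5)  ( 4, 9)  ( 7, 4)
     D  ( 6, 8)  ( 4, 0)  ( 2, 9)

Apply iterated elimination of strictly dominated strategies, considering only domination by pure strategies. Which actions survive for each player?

IESDS → P1:{A,B} P2:{P,Q}

P1 drop C (A beats it: P:9>2 Q:9>4 R:10>7)
P1 drop D (A beats it: P:9>6 Q:9>4 R:10>2)
P2 drop R (P beats it: A:10>8 B:6>0)
P1→{A,B} P2→{P,Q}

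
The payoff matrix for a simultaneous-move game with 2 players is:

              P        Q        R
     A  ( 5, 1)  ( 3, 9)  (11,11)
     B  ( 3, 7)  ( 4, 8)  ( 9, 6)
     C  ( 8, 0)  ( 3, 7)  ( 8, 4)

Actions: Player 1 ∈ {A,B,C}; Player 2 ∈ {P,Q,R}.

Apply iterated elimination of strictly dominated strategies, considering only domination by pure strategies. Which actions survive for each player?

P2 drop P (Q beats it: A:9>1 B:8>7 C:7>0)
P1 drop C (B beats it: Q:4>3 R:9>8)
P1→{A,B} P2→{Q,R}

Remaining: P1:{A,B} P2:{Q,R}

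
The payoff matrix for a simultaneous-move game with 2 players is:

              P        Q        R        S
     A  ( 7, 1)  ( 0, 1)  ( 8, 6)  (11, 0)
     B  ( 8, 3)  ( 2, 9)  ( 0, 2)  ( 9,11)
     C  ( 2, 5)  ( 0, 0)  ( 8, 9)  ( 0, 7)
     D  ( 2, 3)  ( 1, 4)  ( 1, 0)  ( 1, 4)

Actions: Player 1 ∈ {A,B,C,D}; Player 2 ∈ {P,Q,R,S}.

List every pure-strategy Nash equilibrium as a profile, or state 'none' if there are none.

(A,P): not NE [P1→B gives 8>7; P2→R gives 6>1]
(A,Q): not NE [P1→B gives 2>0; P2→R gives 6>1]
(A,R): NE
(A,S): not NE [P2→R gives 6>0]
(B,P): not NE [P2→S gives 11>3]
(B,Q): not NE [P2→S gives 11>9]
(B,R): not NE [P1→C gives 8>0; P2→S gives 11>2]
(B,S): not NE [P1→A gives 11>9]
(C,P): not NE [P1→B gives 8>2; P2→R gives 9>5]
(C,Q): not NE [P1→B gives 2>0; P2→R gives 9>0]
(C,R): NE
(C,S): not NE [P1→A gives 11>0; P2→R gives 9>7]
(D,P): not NE [P1→B gives 8>2; P2→S gives 4>3]
(D,Q): not NE [P1→B gives 2>1]
(D,R): not NE [P1→C gives 8>1; P2→S gives 4>0]
(D,S): not NE [P1→A gives 11>1]

PSNE = {(A,R), (C,R)}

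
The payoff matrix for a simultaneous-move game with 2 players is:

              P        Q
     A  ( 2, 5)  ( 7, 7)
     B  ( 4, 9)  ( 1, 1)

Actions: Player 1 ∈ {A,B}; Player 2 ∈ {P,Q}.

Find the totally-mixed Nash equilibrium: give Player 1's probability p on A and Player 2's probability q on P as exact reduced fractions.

P1 indiff ⇒ q·2+(1-q)·7 = q·4+(1-q)·1 ⇒ q(-2) = (1-q)(-6) ⇒ q = 3/4
P2 indiff ⇒ p·5+(1-p)·9 = p·7+(1-p)·1 ⇒ p(-2) = (1-p)(-8) ⇒ p = 4/5

(p,q) = (4/5, 3/4)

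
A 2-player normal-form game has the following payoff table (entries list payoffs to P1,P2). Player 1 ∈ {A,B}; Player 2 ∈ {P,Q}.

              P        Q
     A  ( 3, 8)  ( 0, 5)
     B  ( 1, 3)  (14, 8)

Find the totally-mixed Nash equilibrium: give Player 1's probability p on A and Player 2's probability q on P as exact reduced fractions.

P1 indiff ⇒ q·3+(1-q)·0 = q·1+(1-q)·14 ⇒ q(2) = (1-q)(14) ⇒ q = 7/8
P2 indiff ⇒ p·8+(1-p)·3 = p·5+(1-p)·8 ⇒ p(3) = (1-p)(5) ⇒ p = 5/8

p=5/8, q=7/8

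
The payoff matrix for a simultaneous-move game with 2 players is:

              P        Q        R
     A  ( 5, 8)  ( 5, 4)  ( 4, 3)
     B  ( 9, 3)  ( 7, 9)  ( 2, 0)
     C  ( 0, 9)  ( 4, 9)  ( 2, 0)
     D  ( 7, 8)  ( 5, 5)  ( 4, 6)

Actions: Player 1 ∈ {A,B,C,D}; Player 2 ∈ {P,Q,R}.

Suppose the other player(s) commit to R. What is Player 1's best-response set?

argmax u_1 = {A,D}

u_1(A vs R) = 4
u_1(B vs R) = 2
u_1(C vs R) = 2
u_1(D vs R) = 4
max payoff 4 at {A,D}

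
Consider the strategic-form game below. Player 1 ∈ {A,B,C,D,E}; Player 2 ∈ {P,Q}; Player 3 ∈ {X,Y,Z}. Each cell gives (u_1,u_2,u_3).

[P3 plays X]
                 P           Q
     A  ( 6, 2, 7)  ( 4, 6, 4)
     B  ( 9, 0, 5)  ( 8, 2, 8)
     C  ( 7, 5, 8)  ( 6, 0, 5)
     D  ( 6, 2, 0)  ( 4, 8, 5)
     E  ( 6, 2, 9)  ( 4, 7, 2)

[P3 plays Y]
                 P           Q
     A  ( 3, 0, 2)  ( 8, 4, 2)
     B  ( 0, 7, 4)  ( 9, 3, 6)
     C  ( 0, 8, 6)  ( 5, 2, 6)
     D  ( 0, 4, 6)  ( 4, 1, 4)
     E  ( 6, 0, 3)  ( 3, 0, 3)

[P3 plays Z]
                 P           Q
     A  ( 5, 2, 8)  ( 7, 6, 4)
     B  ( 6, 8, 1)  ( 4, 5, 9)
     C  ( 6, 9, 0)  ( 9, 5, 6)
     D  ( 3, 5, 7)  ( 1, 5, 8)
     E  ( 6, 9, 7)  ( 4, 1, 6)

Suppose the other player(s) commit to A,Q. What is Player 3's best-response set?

P3 best: {X,Z}

u_3(X vs A,Q) = 4
u_3(Y vs A,Q) = 2
u_3(Z vs A,Q) = 4
max payoff 4 at {X,Z}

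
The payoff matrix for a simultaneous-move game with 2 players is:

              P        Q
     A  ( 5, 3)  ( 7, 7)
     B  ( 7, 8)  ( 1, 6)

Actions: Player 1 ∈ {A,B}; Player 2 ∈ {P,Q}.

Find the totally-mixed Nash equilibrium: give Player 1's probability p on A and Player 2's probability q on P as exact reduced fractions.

p=1/3, q=3/4

P1 indiff ⇒ q·5+(1-q)·7 = q·7+(1-q)·1 ⇒ q(-2) = (1-q)(-6) ⇒ q = 3/4
P2 indiff ⇒ p·3+(1-p)·8 = p·7+(1-p)·6 ⇒ p(-4) = (1-p)(-2) ⇒ p = 1/3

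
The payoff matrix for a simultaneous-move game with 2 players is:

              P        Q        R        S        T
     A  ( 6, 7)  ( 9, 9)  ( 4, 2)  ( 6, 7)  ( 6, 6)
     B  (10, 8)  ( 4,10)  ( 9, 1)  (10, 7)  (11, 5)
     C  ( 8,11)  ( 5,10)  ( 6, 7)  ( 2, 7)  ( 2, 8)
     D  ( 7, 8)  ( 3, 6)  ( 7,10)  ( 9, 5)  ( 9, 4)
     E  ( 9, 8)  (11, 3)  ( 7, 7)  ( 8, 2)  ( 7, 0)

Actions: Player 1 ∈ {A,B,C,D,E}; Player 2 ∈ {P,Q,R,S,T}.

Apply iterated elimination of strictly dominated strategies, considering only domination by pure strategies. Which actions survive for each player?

P1 drop A (E beats it: P:9>6 Q:11>9 R:7>4 S:8>6 T:7>6)
P1 drop C (E beats it: P:9>8 Q:11>5 R:7>6 S:8>2 T:7>2)
P1 drop D (B beats it: P:10>7 Q:4>3 R:9>7 S:10>9 T:11>9)
P2 drop R (P beats it: B:8>1 E:8>7)
P2 drop S (P beats it: B:8>7 E:8>2)
P2 drop T (P beats it: B:8>5 E:8>0)
P1→{B,E} P2→{P,Q}

Remaining: P1:{B,E} P2:{P,Q}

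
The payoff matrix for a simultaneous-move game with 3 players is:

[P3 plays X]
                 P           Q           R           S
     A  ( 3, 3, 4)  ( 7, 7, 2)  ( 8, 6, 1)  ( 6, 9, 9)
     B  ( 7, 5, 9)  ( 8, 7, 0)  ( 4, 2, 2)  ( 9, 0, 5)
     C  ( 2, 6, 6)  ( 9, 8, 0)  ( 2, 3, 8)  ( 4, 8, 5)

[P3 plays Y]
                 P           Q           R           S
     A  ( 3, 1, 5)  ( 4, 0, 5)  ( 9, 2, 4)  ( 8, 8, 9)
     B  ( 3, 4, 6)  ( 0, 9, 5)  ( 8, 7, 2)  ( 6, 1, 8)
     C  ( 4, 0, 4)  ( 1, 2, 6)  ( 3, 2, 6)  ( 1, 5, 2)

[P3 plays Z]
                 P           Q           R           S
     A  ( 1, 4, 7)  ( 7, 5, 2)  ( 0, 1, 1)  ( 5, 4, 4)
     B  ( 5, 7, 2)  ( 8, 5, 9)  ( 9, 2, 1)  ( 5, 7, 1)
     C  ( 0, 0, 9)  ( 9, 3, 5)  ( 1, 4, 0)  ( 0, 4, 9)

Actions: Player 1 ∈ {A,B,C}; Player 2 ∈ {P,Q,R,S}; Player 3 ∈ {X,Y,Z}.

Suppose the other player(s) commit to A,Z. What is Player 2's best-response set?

u_2(P vs A,Z) = 4
u_2(Q vs A,Z) = 5
u_2(R vs A,Z) = 1
u_2(S vs A,Z) = 4
max payoff 5 at {Q}

argmax u_2 = {Q}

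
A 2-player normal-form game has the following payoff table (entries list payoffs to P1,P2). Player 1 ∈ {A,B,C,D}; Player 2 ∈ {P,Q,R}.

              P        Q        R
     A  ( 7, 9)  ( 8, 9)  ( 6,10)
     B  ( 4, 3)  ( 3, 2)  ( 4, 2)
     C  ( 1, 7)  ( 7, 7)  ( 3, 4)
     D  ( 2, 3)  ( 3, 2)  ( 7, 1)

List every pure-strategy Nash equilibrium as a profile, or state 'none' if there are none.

(A,P): not NE [P2→R gives 10>9]
(A,Q): not NE [P2→R gives 10>9]
(A,R): not NE [P1→D gives 7>6]
(B,P): not NE [P1→A gives 7>4]
(B,Q): not NE [P1→A gives 8>3; P2→P gives 3>2]
(B,R): not NE [P1→D gives 7>4; P2→P gives 3>2]
(C,P): not NE [P1→A gives 7>1]
(C,Q): not NE [P1→A gives 8>7]
(C,R): not NE [P1→D gives 7>3; P2→Q gives 7>4]
(D,P): not NE [P1→A gives 7>2]
(D,Q): not NE [P1→A gives 8>3; P2→P gives 3>2]
(D,R): not NE [P2→P gives 3>1]

No pure NE.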